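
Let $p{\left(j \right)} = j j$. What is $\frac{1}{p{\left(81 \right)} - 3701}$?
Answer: $\frac{1}{2860} \approx 0.00034965$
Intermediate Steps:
$p{\left(j \right)} = j^{2}$
$\frac{1}{p{\left(81 \right)} - 3701} = \frac{1}{81^{2} - 3701} = \frac{1}{6561 - 3701} = \frac{1}{2860}$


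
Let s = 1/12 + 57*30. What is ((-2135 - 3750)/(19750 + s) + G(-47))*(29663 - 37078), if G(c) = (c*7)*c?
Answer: -2684214228295/23411 ≈ -1.1466e+8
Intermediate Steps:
s = 20521/12 (s = 1/12 + 1710 = 20521/12 ≈ 1710.1)
G(c) = 7*c**2 (G(c) = (7*c)*c = 7*c**2)
((-2135 - 3750)/(19750 + s) + G(-47))*(29663 - 37078) = ((-2135 - 3750)/(19750 + 20521/12) + 7*(-47)**2)*(29663 - 37078) = (-5885/257521/12 + 7*2209)*(-7415) = (-5885*12/257521 + 15463)*(-7415) = (-6420/23411 + 15463)*(-7415) = (361997873/23411)*(-7415) = -2684214228295/23411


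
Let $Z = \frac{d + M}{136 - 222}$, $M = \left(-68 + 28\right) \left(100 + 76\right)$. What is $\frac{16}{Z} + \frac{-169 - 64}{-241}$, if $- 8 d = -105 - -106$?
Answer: $\frac{15775721}{13573361} \approx 1.1623$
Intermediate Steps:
$M = -7040$ ($M = \left(-40\right) 176 = -7040$)
$d = - \frac{1}{8}$ ($d = - \frac{-105 - -106}{8} = - \frac{-105 + 106}{8} = \left(- \frac{1}{8}\right) 1 = - \frac{1}{8} \approx -0.125$)
$Z = \frac{56321}{688}$ ($Z = \frac{- \frac{1}{8} - 7040}{136 - 222} = - \frac{56321}{8 \left(-86\right)} = \left(- \frac{56321}{8}\right) \left(- \frac{1}{86}\right) = \frac{56321}{688} \approx 81.862$)
$\frac{16}{Z} + \frac{-169 - 64}{-241} = \frac{16}{\frac{56321}{688}} + \frac{-169 - 64}{-241} = 16 \cdot \frac{688}{56321} - - \frac{233}{241} = \frac{11008}{56321} + \frac{233}{241} = \frac{15775721}{13573361}$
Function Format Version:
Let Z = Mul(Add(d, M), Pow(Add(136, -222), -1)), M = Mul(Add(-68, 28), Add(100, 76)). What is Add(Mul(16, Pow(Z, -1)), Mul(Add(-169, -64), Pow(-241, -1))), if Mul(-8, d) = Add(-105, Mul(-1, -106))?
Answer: Rational(15775721, 13573361) ≈ 1.1623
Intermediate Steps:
M = -7040 (M = Mul(-40, 176) = -7040)
d = Rational(-1, 8) (d = Mul(Rational(-1, 8), Add(-105, Mul(-1, -106))) = Mul(Rational(-1, 8), Add(-105, 106)) = Mul(Rational(-1, 8), 1) = Rational(-1, 8) ≈ -0.12500)
Z = Rational(56321, 688) (Z = Mul(Add(Rational(-1, 8), -7040), Pow(Add(136, -222), -1)) = Mul(Rational(-56321, 8), Pow(-86, -1)) = Mul(Rational(-56321, 8), Rational(-1, 86)) = Rational(56321, 688) ≈ 81.862)
Add(Mul(16, Pow(Z, -1)), Mul(Add(-169, -64), Pow(-241, -1))) = Add(Mul(16, Pow(Rational(56321, 688), -1)), Mul(Add(-169, -64), Pow(-241, -1))) = Add(Mul(16, Rational(688, 56321)), Mul(-233, Rational(-1, 241))) = Add(Rational(11008, 56321), Rational(233, 241)) = Rational(15775721, 13573361)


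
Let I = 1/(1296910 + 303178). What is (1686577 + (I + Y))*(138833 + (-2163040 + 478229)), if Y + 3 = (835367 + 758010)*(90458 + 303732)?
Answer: -110979932093383877711931/114292 ≈ -9.7102e+17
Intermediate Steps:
I = 1/1600088 ≈ 6.2497e-7
Y = 628093279627 (Y = -3 + (835367 + 758010)*(90458 + 303732) = -3 + 1593377*394190 = -3 + 628093279630 = 628093279627)
(1686577 + (I + Y))*(138833 + (-2163040 + 478229)) = (1686577 + (1/1600088 + 628093279627))*(138833 + (-2163040 + 478229)) = (1686577 + 1005004519611807177/1600088)*(138833 - 1684811) = (1005007218283425953/1600088)*(-1545978) = -110979932093383877711931/114292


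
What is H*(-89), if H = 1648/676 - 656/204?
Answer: 596656/8619 ≈ 69.226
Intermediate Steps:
H = -6704/8619 (H = 1648*(1/676) - 656*1/204 = 412/169 - 164/51 = -6704/8619 ≈ -0.77782)
H*(-89) = -6704/8619*(-89) = 596656/8619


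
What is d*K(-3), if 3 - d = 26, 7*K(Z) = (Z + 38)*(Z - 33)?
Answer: 4140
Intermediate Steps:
K(Z) = (-33 + Z)*(38 + Z)/7 (K(Z) = ((Z + 38)*(Z - 33))/7 = ((38 + Z)*(-33 + Z))/7 = ((-33 + Z)*(38 + Z))/7 = (-33 + Z)*(38 + Z)/7)
d = -23 (d = 3 - 1*26 = 3 - 26 = -23)
d*K(-3) = -23*(-1254/7 + (⅐)*(-3)² + (5/7)*(-3)) = -23*(-1254/7 + (⅐)*9 - 15/7) = -23*(-1254/7 + 9/7 - 15/7) = -23*(-180) = 4140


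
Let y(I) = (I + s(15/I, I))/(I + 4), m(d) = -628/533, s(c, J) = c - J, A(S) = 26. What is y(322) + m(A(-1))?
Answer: -65914421/55950076 ≈ -1.1781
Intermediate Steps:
m(d) = -628/533 (m(d) = -628*1/533 = -628/533)
y(I) = 15/(I*(4 + I)) (y(I) = (I + (15/I - I))/(I + 4) = (I + (-I + 15/I))/(4 + I) = (15/I)/(4 + I) = 15/(I*(4 + I)))
y(322) + m(A(-1)) = 15/(322*(4 + 322)) - 628/533 = 15*(1/322)/326 - 628/533 = 15*(1/322)*(1/326) - 628/533 = 15/104972 - 628/533 = -65914421/55950076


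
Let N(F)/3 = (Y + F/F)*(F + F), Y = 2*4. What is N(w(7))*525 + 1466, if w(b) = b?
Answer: 199916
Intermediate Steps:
Y = 8
N(F) = 54*F (N(F) = 3*((8 + F/F)*(F + F)) = 3*((8 + 1)*(2*F)) = 3*(9*(2*F)) = 3*(18*F) = 54*F)
N(w(7))*525 + 1466 = (54*7)*525 + 1466 = 378*525 + 1466 = 198450 + 1466 = 199916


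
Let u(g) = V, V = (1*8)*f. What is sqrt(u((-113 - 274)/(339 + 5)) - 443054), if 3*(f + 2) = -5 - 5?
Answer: I*sqrt(3987870)/3 ≈ 665.66*I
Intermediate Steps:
f = -16/3 (f = -2 + (-5 - 5)/3 = -2 + (1/3)*(-10) = -2 - 10/3 = -16/3 ≈ -5.3333)
V = -128/3 (V = (1*8)*(-16/3) = 8*(-16/3) = -128/3 ≈ -42.667)
u(g) = -128/3
sqrt(u((-113 - 274)/(339 + 5)) - 443054) = sqrt(-128/3 - 443054) = sqrt(-1329290/3) = I*sqrt(3987870)/3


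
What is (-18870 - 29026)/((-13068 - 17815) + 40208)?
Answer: -47896/9325 ≈ -5.1363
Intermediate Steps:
(-18870 - 29026)/((-13068 - 17815) + 40208) = -47896/(-30883 + 40208) = -47896/9325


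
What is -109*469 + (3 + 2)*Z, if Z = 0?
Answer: -51121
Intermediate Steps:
-109*469 + (3 + 2)*Z = -109*469 + (3 + 2)*0 = -51121 + 5*0 = -51121 + 0 = -51121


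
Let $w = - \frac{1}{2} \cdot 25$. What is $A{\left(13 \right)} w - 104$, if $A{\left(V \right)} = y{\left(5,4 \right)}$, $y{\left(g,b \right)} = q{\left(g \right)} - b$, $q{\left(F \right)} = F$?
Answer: $- \frac{233}{2} \approx -116.5$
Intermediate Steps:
$y{\left(g,b \right)} = g - b$
$A{\left(V \right)} = 1$ ($A{\left(V \right)} = 5 - 4 = 1$)
$w = - \frac{25}{2}$ ($w = \left(-1\right) \frac{1}{2} \cdot 25 = \left(- \frac{1}{2}\right) 25 = - \frac{25}{2} \approx -12.5$)
$A{\left(13 \right)} w - 104 = 1 \left(- \frac{25}{2}\right) - 104 = - \frac{25}{2} - 104 = - \frac{233}{2}$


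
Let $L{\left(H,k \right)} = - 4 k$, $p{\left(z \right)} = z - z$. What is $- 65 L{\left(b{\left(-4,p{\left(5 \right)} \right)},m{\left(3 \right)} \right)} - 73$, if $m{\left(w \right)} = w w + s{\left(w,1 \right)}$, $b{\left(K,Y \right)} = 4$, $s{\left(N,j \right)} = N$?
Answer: $3047$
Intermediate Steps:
$p{\left(z \right)} = 0$
$m{\left(w \right)} = w + w^{2}$ ($m{\left(w \right)} = w w + w = w^{2} + w = w + w^{2}$)
$- 65 L{\left(b{\left(-4,p{\left(5 \right)} \right)},m{\left(3 \right)} \right)} - 73 = - 65 \left(- 4 \cdot 3 \left(1 + 3\right)\right) - 73 = - 65 \left(- 4 \cdot 3 \cdot 4\right) - 73 = - 65 \left(\left(-4\right) 12\right) - 73 = \left(-65\right) \left(-48\right) - 73 = 3120 - 73 = 3047$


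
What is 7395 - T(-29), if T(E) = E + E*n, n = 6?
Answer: 7598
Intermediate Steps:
T(E) = 7*E (T(E) = E + E*6 = E + 6*E = 7*E)
7395 - T(-29) = 7395 - 7*(-29) = 7395 - 1*(-203) = 7395 + 203 = 7598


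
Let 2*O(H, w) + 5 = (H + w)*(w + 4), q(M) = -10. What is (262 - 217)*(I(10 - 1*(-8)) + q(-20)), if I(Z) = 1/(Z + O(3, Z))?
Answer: -221760/493 ≈ -449.82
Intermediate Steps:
O(H, w) = -5/2 + (4 + w)*(H + w)/2 (O(H, w) = -5/2 + ((H + w)*(w + 4))/2 = -5/2 + ((H + w)*(4 + w))/2 = -5/2 + ((4 + w)*(H + w))/2 = -5/2 + (4 + w)*(H + w)/2)
I(Z) = 1/(7/2 + Z²/2 + 9*Z/2) (I(Z) = 1/(Z + (-5/2 + Z²/2 + 2*3 + 2*Z + (½)*3*Z)) = 1/(Z + (-5/2 + Z²/2 + 6 + 2*Z + 3*Z/2)) = 1/(Z + (7/2 + Z²/2 + 7*Z/2)) = 1/(7/2 + Z²/2 + 9*Z/2))
(262 - 217)*(I(10 - 1*(-8)) + q(-20)) = (262 - 217)*(2/(7 + (10 - 1*(-8))² + 9*(10 - 1*(-8))) - 10) = 45*(2/(7 + (10 + 8)² + 9*(10 + 8)) - 10) = 45*(2/(7 + 18² + 9*18) - 10) = 45*(2/(7 + 324 + 162) - 10) = 45*(2/493 - 10) = 45*(-4928/493) = -221760/493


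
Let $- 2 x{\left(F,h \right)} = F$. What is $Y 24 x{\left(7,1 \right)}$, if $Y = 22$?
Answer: $-1848$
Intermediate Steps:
$x{\left(F,h \right)} = - \frac{F}{2}$
$Y 24 x{\left(7,1 \right)} = 22 \cdot 24 \left(\left(- \frac{1}{2}\right) 7\right) = 528 \left(- \frac{7}{2}\right) = -1848$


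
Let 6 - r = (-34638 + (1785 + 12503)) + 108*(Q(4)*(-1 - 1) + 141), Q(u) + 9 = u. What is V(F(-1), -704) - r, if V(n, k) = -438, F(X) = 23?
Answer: -4486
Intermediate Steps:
Q(u) = -9 + u
r = 4048 (r = 6 - ((-34638 + (1785 + 12503)) + 108*((-9 + 4)*(-1 - 1) + 141)) = 6 - ((-34638 + 14288) + 108*(-5*(-2) + 141)) = 6 - (-20350 + 108*(10 + 141)) = 6 - (-20350 + 108*151) = 6 - (-20350 + 16308) = 6 - 1*(-4042) = 6 + 4042 = 4048)
V(F(-1), -704) - r = -438 - 1*4048 = -438 - 4048 = -4486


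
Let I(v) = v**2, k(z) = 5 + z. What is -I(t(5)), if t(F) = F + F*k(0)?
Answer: -900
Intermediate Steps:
t(F) = 6*F (t(F) = F + F*(5 + 0) = F + F*5 = F + 5*F = 6*F)
-I(t(5)) = -(6*5)**2 = -1*30**2 = -1*900 = -900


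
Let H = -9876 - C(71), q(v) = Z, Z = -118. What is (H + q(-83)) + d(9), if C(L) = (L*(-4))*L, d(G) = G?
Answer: 10179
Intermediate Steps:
q(v) = -118
C(L) = -4*L² (C(L) = (-4*L)*L = -4*L²)
H = 10288 (H = -9876 - (-4)*71² = -9876 - (-4)*5041 = -9876 - 1*(-20164) = -9876 + 20164 = 10288)
(H + q(-83)) + d(9) = (10288 - 118) + 9 = 10170 + 9 = 10179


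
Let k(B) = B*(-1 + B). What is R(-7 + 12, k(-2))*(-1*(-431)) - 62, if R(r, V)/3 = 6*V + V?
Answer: 54244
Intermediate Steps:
R(r, V) = 21*V (R(r, V) = 3*(6*V + V) = 3*(7*V) = 21*V)
R(-7 + 12, k(-2))*(-1*(-431)) - 62 = (21*(-2*(-1 - 2)))*(-1*(-431)) - 62 = (21*(-2*(-3)))*431 - 62 = (21*6)*431 - 62 = 126*431 - 62 = 54306 - 62 = 54244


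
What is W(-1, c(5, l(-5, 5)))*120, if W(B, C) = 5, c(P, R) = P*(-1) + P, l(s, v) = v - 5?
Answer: 600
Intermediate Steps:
l(s, v) = -5 + v
c(P, R) = 0 (c(P, R) = -P + P = 0)
W(-1, c(5, l(-5, 5)))*120 = 5*120 = 600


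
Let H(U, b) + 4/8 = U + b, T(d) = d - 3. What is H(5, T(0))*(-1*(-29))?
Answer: 87/2 ≈ 43.500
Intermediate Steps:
T(d) = -3 + d
H(U, b) = -½ + U + b (H(U, b) = -½ + (U + b) = -½ + U + b)
H(5, T(0))*(-1*(-29)) = (-½ + 5 + (-3 + 0))*(-1*(-29)) = (-½ + 5 - 3)*29 = (3/2)*29 = 87/2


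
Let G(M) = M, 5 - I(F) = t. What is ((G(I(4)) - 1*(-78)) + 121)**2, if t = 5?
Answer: 39601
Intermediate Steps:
I(F) = 0 (I(F) = 5 - 1*5 = 5 - 5 = 0)
((G(I(4)) - 1*(-78)) + 121)**2 = ((0 - 1*(-78)) + 121)**2 = ((0 + 78) + 121)**2 = (78 + 121)**2 = 199**2 = 39601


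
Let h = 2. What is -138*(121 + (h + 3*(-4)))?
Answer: -15318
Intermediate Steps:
-138*(121 + (h + 3*(-4))) = -138*(121 + (2 + 3*(-4))) = -138*(121 + (2 - 12)) = -138*(121 - 10) = -138*111 = -15318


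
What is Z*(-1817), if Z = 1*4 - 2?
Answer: -3634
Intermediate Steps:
Z = 2 (Z = 4 - 2 = 2)
Z*(-1817) = 2*(-1817) = -3634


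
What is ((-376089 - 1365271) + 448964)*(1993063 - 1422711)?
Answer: -737120643392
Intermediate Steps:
((-376089 - 1365271) + 448964)*(1993063 - 1422711) = (-1741360 + 448964)*570352 = -1292396*570352 = -737120643392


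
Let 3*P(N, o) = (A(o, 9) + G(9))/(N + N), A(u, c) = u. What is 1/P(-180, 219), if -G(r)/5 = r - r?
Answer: -360/73 ≈ -4.9315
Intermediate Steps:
G(r) = 0 (G(r) = -5*(r - r) = -5*0 = 0)
P(N, o) = o/(6*N) (P(N, o) = ((o + 0)/(N + N))/3 = (o/((2*N)))/3 = (o*(1/(2*N)))/3 = (o/(2*N))/3 = o/(6*N))
1/P(-180, 219) = 1/((⅙)*219/(-180)) = 1/((⅙)*219*(-1/180)) = 1/(-73/360) = -360/73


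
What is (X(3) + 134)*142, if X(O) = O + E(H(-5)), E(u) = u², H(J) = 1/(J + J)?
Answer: 972771/50 ≈ 19455.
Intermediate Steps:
H(J) = 1/(2*J)
X(O) = 1/100 + O (X(O) = O + ((½)/(-5))² = O + ((½)*(-⅕))² = O + (-⅒)² = O + 1/100 = 1/100 + O)
(X(3) + 134)*142 = ((1/100 + 3) + 134)*142 = (301/100 + 134)*142 = (13701/100)*142 = 972771/50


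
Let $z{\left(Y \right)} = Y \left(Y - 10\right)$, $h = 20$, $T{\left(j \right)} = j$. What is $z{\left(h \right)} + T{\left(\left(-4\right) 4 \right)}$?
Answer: $184$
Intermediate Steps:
$z{\left(Y \right)} = Y \left(-10 + Y\right)$
$z{\left(h \right)} + T{\left(\left(-4\right) 4 \right)} = 20 \left(-10 + 20\right) - 16 = 20 \cdot 10 - 16 = 200 - 16 = 184$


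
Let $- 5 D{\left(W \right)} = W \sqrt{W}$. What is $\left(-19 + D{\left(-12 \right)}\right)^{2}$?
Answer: $\frac{7297}{25} - \frac{912 i \sqrt{3}}{5} \approx 291.88 - 315.93 i$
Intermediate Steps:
$D{\left(W \right)} = - \frac{W^{\frac{3}{2}}}{5}$ ($D{\left(W \right)} = - \frac{W \sqrt{W}}{5} = - \frac{W^{\frac{3}{2}}}{5}$)
$\left(-19 + D{\left(-12 \right)}\right)^{2} = \left(-19 - \frac{\left(-12\right)^{\frac{3}{2}}}{5}\right)^{2} = \left(-19 - \frac{\left(-24\right) i \sqrt{3}}{5}\right)^{2} = \left(-19 + \frac{24 i \sqrt{3}}{5}\right)^{2}$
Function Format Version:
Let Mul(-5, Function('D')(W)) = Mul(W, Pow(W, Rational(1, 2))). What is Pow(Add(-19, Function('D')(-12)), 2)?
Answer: Add(Rational(7297, 25), Mul(Rational(-912, 5), I, Pow(3, Rational(1, 2)))) ≈ Add(291.88, Mul(-315.93, I))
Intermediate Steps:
Function('D')(W) = Mul(Rational(-1, 5), Pow(W, Rational(3, 2))) (Function('D')(W) = Mul(Rational(-1, 5), Mul(W, Pow(W, Rational(1, 2)))) = Mul(Rational(-1, 5), Pow(W, Rational(3, 2))))
Pow(Add(-19, Function('D')(-12)), 2) = Pow(Add(-19, Mul(Rational(-1, 5), Pow(-12, Rational(3, 2)))), 2) = Pow(Add(-19, Mul(Rational(-1, 5), Mul(-24, I, Pow(3, Rational(1, 2))))), 2) = Pow(Add(-19, Mul(Rational(24, 5), I, Pow(3, Rational(1, 2)))), 2)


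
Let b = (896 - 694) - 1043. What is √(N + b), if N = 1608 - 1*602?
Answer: √165 ≈ 12.845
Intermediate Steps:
b = -841 (b = 202 - 1043 = -841)
N = 1006 (N = 1608 - 602 = 1006)
√(N + b) = √(1006 - 841) = √165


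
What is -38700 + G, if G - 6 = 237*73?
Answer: -21393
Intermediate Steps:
G = 17307 (G = 6 + 237*73 = 6 + 17301 = 17307)
-38700 + G = -38700 + 17307 = -21393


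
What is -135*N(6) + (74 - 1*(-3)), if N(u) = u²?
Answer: -4783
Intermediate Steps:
-135*N(6) + (74 - 1*(-3)) = -135*6² + (74 - 1*(-3)) = -135*36 + (74 + 3) = -4860 + 77 = -4783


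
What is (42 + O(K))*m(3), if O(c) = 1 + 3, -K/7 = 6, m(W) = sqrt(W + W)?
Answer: 46*sqrt(6) ≈ 112.68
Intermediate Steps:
m(W) = sqrt(2)*sqrt(W) (m(W) = sqrt(2*W) = sqrt(2)*sqrt(W))
K = -42 (K = -7*6 = -42)
O(c) = 4
(42 + O(K))*m(3) = (42 + 4)*(sqrt(2)*sqrt(3)) = 46*sqrt(6)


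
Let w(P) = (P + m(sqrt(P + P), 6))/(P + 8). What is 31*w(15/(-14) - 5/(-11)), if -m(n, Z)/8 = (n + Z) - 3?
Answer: -117521/1137 - 496*I*sqrt(7315)/1137 ≈ -103.36 - 37.31*I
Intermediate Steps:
m(n, Z) = 24 - 8*Z - 8*n (m(n, Z) = -8*((n + Z) - 3) = -8*((Z + n) - 3) = -8*(-3 + Z + n) = 24 - 8*Z - 8*n)
w(P) = (-24 + P - 8*sqrt(2)*sqrt(P))/(8 + P) (w(P) = (P + (24 - 8*6 - 8*sqrt(P + P)))/(P + 8) = (P + (24 - 48 - 8*sqrt(2)*sqrt(P)))/(8 + P) = (P + (-24 - 8*sqrt(2)*sqrt(P)))/(8 + P) = (-24 + P - 8*sqrt(2)*sqrt(P))/(8 + P))
31*w(15/(-14) - 5/(-11)) = 31*((-24 + (15/(-14) - 5/(-11)) - 8*sqrt(2)*sqrt(15/(-14) - 5/(-11)))/(8 + (15/(-14) - 5/(-11)))) = 31*((-24 + (15*(-1/14) - 5*(-1/11)) - 8*sqrt(2)*sqrt(15*(-1/14) - 5*(-1/11)))/(8 + (15*(-1/14) - 5*(-1/11)))) = 31*((-24 + (-15/14 + 5/11) - 8*sqrt(2)*sqrt(-15/14 + 5/11))/(8 + (-15/14 + 5/11))) = 31*((-24 - 95/154 - 8*sqrt(2)*sqrt(-95/154))/(8 - 95/154)) = 31*((-24 - 95/154 - 8*sqrt(2)*I*sqrt(14630)/154)/(1137/154)) = 31*(154*(-24 - 95/154 - 8*I*sqrt(7315)/77)/1137) = 31*(154*(-3791/154 - 8*I*sqrt(7315)/77)/1137) = 31*(-3791/1137 - 16*I*sqrt(7315)/1137) = -117521/1137 - 496*I*sqrt(7315)/1137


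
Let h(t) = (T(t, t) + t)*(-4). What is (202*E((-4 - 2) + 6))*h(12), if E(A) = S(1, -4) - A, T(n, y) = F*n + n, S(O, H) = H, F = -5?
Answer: -116352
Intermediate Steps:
T(n, y) = -4*n (T(n, y) = -5*n + n = -4*n)
h(t) = 12*t (h(t) = (-4*t + t)*(-4) = -3*t*(-4) = 12*t)
E(A) = -4 - A
(202*E((-4 - 2) + 6))*h(12) = (202*(-4 - ((-4 - 2) + 6)))*(12*12) = (202*(-4 - (-6 + 6)))*144 = (202*(-4 - 1*0))*144 = (202*(-4 + 0))*144 = (202*(-4))*144 = -808*144 = -116352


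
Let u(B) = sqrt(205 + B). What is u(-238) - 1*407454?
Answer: -407454 + I*sqrt(33) ≈ -4.0745e+5 + 5.7446*I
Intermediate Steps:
u(-238) - 1*407454 = sqrt(205 - 238) - 1*407454 = sqrt(-33) - 407454 = I*sqrt(33) - 407454 = -407454 + I*sqrt(33)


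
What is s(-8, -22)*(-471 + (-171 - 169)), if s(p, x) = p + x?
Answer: 24330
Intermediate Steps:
s(-8, -22)*(-471 + (-171 - 169)) = (-8 - 22)*(-471 + (-171 - 169)) = -30*(-471 - 340) = -30*(-811) = 24330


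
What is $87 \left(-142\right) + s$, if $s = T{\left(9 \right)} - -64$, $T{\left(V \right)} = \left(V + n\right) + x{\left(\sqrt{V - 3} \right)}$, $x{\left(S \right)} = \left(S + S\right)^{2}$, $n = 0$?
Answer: $-12257$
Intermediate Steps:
$x{\left(S \right)} = 4 S^{2}$ ($x{\left(S \right)} = \left(2 S\right)^{2} = 4 S^{2}$)
$T{\left(V \right)} = -12 + 5 V$ ($T{\left(V \right)} = \left(V + 0\right) + 4 \left(\sqrt{V - 3}\right)^{2} = V + 4 \left(\sqrt{-3 + V}\right)^{2} = V + 4 \left(-3 + V\right) = V + \left(-12 + 4 V\right) = -12 + 5 V$)
$s = 97$ ($s = \left(-12 + 5 \cdot 9\right) - -64 = \left(-12 + 45\right) + 64 = 33 + 64 = 97$)
$87 \left(-142\right) + s = 87 \left(-142\right) + 97 = -12354 + 97 = -12257$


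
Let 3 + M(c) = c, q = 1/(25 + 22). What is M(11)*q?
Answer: 8/47 ≈ 0.17021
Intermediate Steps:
q = 1/47 ≈ 0.021277
M(c) = -3 + c
M(11)*q = (-3 + 11)*(1/47) = 8*(1/47) = 8/47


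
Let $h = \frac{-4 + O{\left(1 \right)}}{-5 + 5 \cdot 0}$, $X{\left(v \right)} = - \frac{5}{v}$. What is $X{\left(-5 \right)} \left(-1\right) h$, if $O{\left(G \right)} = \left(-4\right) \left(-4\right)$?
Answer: $\frac{12}{5} \approx 2.4$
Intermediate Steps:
$O{\left(G \right)} = 16$
$h = - \frac{12}{5}$ ($h = \frac{-4 + 16}{-5 + 5 \cdot 0} = \frac{12}{-5 + 0} = \frac{12}{-5} = 12 \left(- \frac{1}{5}\right) = - \frac{12}{5} \approx -2.4$)
$X{\left(-5 \right)} \left(-1\right) h = - \frac{5}{-5} \left(-1\right) \left(- \frac{12}{5}\right) = \left(-5\right) \left(- \frac{1}{5}\right) \left(-1\right) \left(- \frac{12}{5}\right) = 1 \left(-1\right) \left(- \frac{12}{5}\right) = \left(-1\right) \left(- \frac{12}{5}\right) = \frac{12}{5}$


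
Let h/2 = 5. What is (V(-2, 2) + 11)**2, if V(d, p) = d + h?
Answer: 361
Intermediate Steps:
h = 10 (h = 2*5 = 10)
V(d, p) = 10 + d (V(d, p) = d + 10 = 10 + d)
(V(-2, 2) + 11)**2 = ((10 - 2) + 11)**2 = (8 + 11)**2 = 19**2 = 361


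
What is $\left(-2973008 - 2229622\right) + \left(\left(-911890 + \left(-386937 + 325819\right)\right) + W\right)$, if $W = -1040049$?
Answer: $-7215687$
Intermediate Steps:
$\left(-2973008 - 2229622\right) + \left(\left(-911890 + \left(-386937 + 325819\right)\right) + W\right) = \left(-2973008 - 2229622\right) + \left(\left(-911890 + \left(-386937 + 325819\right)\right) - 1040049\right) = -5202630 - 2013057 = -7215687$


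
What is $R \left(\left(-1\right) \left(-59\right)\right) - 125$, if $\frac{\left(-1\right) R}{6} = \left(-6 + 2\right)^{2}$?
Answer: $-5789$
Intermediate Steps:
$R = -96$ ($R = - 6 \left(-6 + 2\right)^{2} = - 6 \left(-4\right)^{2} = \left(-6\right) 16 = -96$)
$R \left(\left(-1\right) \left(-59\right)\right) - 125 = - 96 \left(\left(-1\right) \left(-59\right)\right) - 125 = \left(-96\right) 59 - 125 = -5664 - 125 = -5789$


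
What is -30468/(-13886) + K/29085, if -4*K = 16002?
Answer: 39552897/19232110 ≈ 2.0566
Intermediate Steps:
K = -8001/2 (K = -¼*16002 = -8001/2 ≈ -4000.5)
-30468/(-13886) + K/29085 = -30468/(-13886) - 8001/2/29085 = -30468*(-1/13886) - 8001/2*1/29085 = 15234/6943 - 381/2770 = 39552897/19232110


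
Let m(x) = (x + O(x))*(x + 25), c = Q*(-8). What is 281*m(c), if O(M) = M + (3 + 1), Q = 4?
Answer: 118020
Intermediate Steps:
O(M) = 4 + M (O(M) = M + 4 = 4 + M)
c = -32 (c = 4*(-8) = -32)
m(x) = (4 + 2*x)*(25 + x) (m(x) = (x + (4 + x))*(x + 25) = (4 + 2*x)*(25 + x))
281*m(c) = 281*(100 + 2*(-32)² + 54*(-32)) = 281*(100 + 2*1024 - 1728) = 281*(100 + 2048 - 1728) = 281*420 = 118020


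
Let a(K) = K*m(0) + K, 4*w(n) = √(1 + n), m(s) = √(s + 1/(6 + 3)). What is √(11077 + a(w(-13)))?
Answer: √(99693 + 6*I*√3)/3 ≈ 105.25 + 0.0054857*I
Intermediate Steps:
m(s) = √(⅑ + s) (m(s) = √(s + 1/9) = √(s + ⅑) = √(⅑ + s))
w(n) = √(1 + n)/4
a(K) = 4*K/3 (a(K) = K*(√(1 + 9*0)/3) + K = K*(√(1 + 0)/3) + K = K*(√1/3) + K = K*((⅓)*1) + K = K*(⅓) + K = K/3 + K = 4*K/3)
√(11077 + a(w(-13))) = √(11077 + 4*(√(1 - 13)/4)/3) = √(11077 + 4*(√(-12)/4)/3) = √(11077 + 4*((2*I*√3)/4)/3) = √(11077 + 4*(I*√3/2)/3) = √(11077 + 2*I*√3/3)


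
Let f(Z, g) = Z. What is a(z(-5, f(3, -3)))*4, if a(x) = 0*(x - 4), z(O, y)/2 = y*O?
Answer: 0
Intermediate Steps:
z(O, y) = 2*O*y (z(O, y) = 2*(y*O) = 2*(O*y) = 2*O*y)
a(x) = 0 (a(x) = 0*(-4 + x) = 0)
a(z(-5, f(3, -3)))*4 = 0*4 = 0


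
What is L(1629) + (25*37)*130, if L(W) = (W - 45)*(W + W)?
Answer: 5280922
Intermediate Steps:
L(W) = 2*W*(-45 + W) (L(W) = (-45 + W)*(2*W) = 2*W*(-45 + W))
L(1629) + (25*37)*130 = 2*1629*(-45 + 1629) + (25*37)*130 = 2*1629*1584 + 925*130 = 5160672 + 120250 = 5280922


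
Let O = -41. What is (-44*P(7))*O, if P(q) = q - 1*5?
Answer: 3608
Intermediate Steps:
P(q) = -5 + q (P(q) = q - 5 = -5 + q)
(-44*P(7))*O = -44*(-5 + 7)*(-41) = -44*2*(-41) = -88*(-41) = 3608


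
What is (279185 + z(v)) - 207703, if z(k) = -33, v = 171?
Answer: 71449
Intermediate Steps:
(279185 + z(v)) - 207703 = (279185 - 33) - 207703 = 279152 - 207703 = 71449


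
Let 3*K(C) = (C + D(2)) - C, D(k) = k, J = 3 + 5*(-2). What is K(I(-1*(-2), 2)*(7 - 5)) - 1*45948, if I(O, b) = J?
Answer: -137842/3 ≈ -45947.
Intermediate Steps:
J = -7 (J = 3 - 10 = -7)
I(O, b) = -7
K(C) = ⅔ (K(C) = ((C + 2) - C)/3 = ((2 + C) - C)/3 = (⅓)*2 = ⅔)
K(I(-1*(-2), 2)*(7 - 5)) - 1*45948 = ⅔ - 1*45948 = ⅔ - 45948 = -137842/3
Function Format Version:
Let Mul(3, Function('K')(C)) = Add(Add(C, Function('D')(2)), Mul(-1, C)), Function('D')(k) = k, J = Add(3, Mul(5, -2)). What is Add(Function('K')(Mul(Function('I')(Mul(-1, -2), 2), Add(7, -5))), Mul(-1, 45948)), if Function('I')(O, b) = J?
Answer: Rational(-137842, 3) ≈ -45947.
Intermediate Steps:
J = -7 (J = Add(3, -10) = -7)
Function('I')(O, b) = -7
Function('K')(C) = Rational(2, 3) (Function('K')(C) = Mul(Rational(1, 3), Add(Add(C, 2), Mul(-1, C))) = Mul(Rational(1, 3), Add(Add(2, C), Mul(-1, C))) = Mul(Rational(1, 3), 2) = Rational(2, 3))
Add(Function('K')(Mul(Function('I')(Mul(-1, -2), 2), Add(7, -5))), Mul(-1, 45948)) = Add(Rational(2, 3), Mul(-1, 45948)) = Add(Rational(2, 3), -45948) = Rational(-137842, 3)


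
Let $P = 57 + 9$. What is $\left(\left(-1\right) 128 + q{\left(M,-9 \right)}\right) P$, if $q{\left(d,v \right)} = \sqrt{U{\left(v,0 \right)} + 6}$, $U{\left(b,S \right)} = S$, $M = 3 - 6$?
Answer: $-8448 + 66 \sqrt{6} \approx -8286.3$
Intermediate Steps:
$M = -3$ ($M = 3 - 6 = -3$)
$P = 66$
$q{\left(d,v \right)} = \sqrt{6}$ ($q{\left(d,v \right)} = \sqrt{0 + 6} = \sqrt{6}$)
$\left(\left(-1\right) 128 + q{\left(M,-9 \right)}\right) P = \left(\left(-1\right) 128 + \sqrt{6}\right) 66 = \left(-128 + \sqrt{6}\right) 66 = -8448 + 66 \sqrt{6}$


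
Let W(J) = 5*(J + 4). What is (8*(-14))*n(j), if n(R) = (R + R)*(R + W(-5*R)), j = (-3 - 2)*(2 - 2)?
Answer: 0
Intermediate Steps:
W(J) = 20 + 5*J (W(J) = 5*(4 + J) = 20 + 5*J)
j = 0 (j = -5*0 = 0)
n(R) = 2*R*(20 - 24*R) (n(R) = (R + R)*(R + (20 + 5*(-5*R))) = (2*R)*(R + (20 - 25*R)) = (2*R)*(20 - 24*R) = 2*R*(20 - 24*R))
(8*(-14))*n(j) = (8*(-14))*(8*0*(5 - 6*0)) = -896*0*(5 + 0) = -896*0*5 = -112*0 = 0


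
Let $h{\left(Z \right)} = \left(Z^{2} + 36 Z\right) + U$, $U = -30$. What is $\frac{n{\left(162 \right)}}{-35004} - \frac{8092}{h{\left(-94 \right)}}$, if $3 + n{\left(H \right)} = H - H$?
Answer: $- \frac{47206017}{31631948} \approx -1.4924$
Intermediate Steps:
$h{\left(Z \right)} = -30 + Z^{2} + 36 Z$ ($h{\left(Z \right)} = \left(Z^{2} + 36 Z\right) - 30 = -30 + Z^{2} + 36 Z$)
$n{\left(H \right)} = -3$ ($n{\left(H \right)} = -3 + \left(H - H\right) = -3 + 0 = -3$)
$\frac{n{\left(162 \right)}}{-35004} - \frac{8092}{h{\left(-94 \right)}} = - \frac{3}{-35004} - \frac{8092}{-30 + \left(-94\right)^{2} + 36 \left(-94\right)} = \left(-3\right) \left(- \frac{1}{35004}\right) - \frac{8092}{-30 + 8836 - 3384} = \frac{1}{11668} - \frac{8092}{5422} = \frac{1}{11668} - \frac{4046}{2711} = - \frac{47206017}{31631948}$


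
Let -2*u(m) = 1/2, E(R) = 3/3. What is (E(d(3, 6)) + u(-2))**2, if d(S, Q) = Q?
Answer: 9/16 ≈ 0.56250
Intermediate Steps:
E(R) = 1 (E(R) = 3*(1/3) = 1)
u(m) = -1/4 (u(m) = -1/(2*2) = -1/2*1/2 = -1/4)
(E(d(3, 6)) + u(-2))**2 = (1 - 1/4)**2 = (3/4)**2 = 9/16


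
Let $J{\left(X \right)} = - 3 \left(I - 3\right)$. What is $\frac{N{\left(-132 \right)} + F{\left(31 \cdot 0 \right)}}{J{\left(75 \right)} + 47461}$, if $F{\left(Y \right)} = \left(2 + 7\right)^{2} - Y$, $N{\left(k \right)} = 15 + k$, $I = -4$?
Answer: $- \frac{18}{23741} \approx -0.00075818$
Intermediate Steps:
$J{\left(X \right)} = 21$ ($J{\left(X \right)} = - 3 \left(-4 - 3\right) = \left(-3\right) \left(-7\right) = 21$)
$F{\left(Y \right)} = 81 - Y$ ($F{\left(Y \right)} = 9^{2} - Y = 81 - Y$)
$\frac{N{\left(-132 \right)} + F{\left(31 \cdot 0 \right)}}{J{\left(75 \right)} + 47461} = \frac{\left(15 - 132\right) + \left(81 - 31 \cdot 0\right)}{21 + 47461} = \frac{-117 + \left(81 - 0\right)}{47482} = \left(-117 + \left(81 + 0\right)\right) \frac{1}{47482} = \left(-117 + 81\right) \frac{1}{47482} = \left(-36\right) \frac{1}{47482} = - \frac{18}{23741}$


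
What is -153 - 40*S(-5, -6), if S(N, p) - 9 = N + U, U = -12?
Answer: 167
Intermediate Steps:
S(N, p) = -3 + N (S(N, p) = 9 + (N - 12) = 9 + (-12 + N) = -3 + N)
-153 - 40*S(-5, -6) = -153 - 40*(-3 - 5) = -153 - 40*(-8) = -153 + 320 = 167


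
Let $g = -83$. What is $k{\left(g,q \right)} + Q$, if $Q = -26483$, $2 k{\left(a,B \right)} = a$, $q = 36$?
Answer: $- \frac{53049}{2} \approx -26525.0$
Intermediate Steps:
$k{\left(a,B \right)} = \frac{a}{2}$
$k{\left(g,q \right)} + Q = \frac{1}{2} \left(-83\right) - 26483 = - \frac{83}{2} - 26483 = - \frac{53049}{2}$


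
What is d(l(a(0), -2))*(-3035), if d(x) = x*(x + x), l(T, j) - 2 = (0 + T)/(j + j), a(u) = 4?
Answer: -6070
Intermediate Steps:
l(T, j) = 2 + T/(2*j) (l(T, j) = 2 + (0 + T)/(j + j) = 2 + T/((2*j)) = 2 + T*(1/(2*j)) = 2 + T/(2*j))
d(x) = 2*x² (d(x) = x*(2*x) = 2*x²)
d(l(a(0), -2))*(-3035) = (2*(2 + (½)*4/(-2))²)*(-3035) = (2*(2 + (½)*4*(-½))²)*(-3035) = (2*(2 - 1)²)*(-3035) = (2*1²)*(-3035) = (2*1)*(-3035) = 2*(-3035) = -6070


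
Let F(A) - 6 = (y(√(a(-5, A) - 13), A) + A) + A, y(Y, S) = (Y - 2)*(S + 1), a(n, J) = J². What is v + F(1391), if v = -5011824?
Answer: -5011820 + 2784*√483717 ≈ -3.0756e+6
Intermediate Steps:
y(Y, S) = (1 + S)*(-2 + Y) (y(Y, S) = (-2 + Y)*(1 + S) = (1 + S)*(-2 + Y))
F(A) = 4 + √(-13 + A²) + A*√(-13 + A²) (F(A) = 6 + (((-2 + √(A² - 13) - 2*A + A*√(A² - 13)) + A) + A) = 6 + (((-2 + √(-13 + A²) - 2*A + A*√(-13 + A²)) + A) + A) = 6 + ((-2 + √(-13 + A²) - A + A*√(-13 + A²)) + A) = 6 + (-2 + √(-13 + A²) + A*√(-13 + A²)) = 4 + √(-13 + A²) + A*√(-13 + A²))
v + F(1391) = -5011824 + (4 + √(-13 + 1391²) + 1391*√(-13 + 1391²)) = -5011824 + (4 + √(-13 + 1934881) + 1391*√(-13 + 1934881)) = -5011824 + (4 + √1934868 + 1391*√1934868) = -5011824 + (4 + 2*√483717 + 1391*(2*√483717)) = -5011824 + (4 + 2*√483717 + 2782*√483717) = -5011824 + (4 + 2784*√483717) = -5011820 + 2784*√483717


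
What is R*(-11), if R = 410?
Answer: -4510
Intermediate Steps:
R*(-11) = 410*(-11) = -4510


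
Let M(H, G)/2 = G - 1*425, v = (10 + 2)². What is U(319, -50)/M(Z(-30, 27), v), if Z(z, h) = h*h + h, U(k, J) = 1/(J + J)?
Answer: 1/56200 ≈ 1.7794e-5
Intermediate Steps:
U(k, J) = 1/(2*J)
Z(z, h) = h + h² (Z(z, h) = h² + h = h + h²)
v = 144 (v = 12² = 144)
M(H, G) = -850 + 2*G (M(H, G) = 2*(G - 1*425) = 2*(G - 425) = 2*(-425 + G) = -850 + 2*G)
U(319, -50)/M(Z(-30, 27), v) = ((½)/(-50))/(-850 + 2*144) = ((½)*(-1/50))/(-850 + 288) = -1/100/(-562) = -1/100*(-1/562) = 1/56200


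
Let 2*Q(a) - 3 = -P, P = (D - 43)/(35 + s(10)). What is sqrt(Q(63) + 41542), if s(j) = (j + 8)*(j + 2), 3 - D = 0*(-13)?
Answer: sqrt(10469148254)/502 ≈ 203.82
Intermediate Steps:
D = 3 (D = 3 - 0*(-13) = 3 - 1*0 = 3 + 0 = 3)
s(j) = (2 + j)*(8 + j) (s(j) = (8 + j)*(2 + j) = (2 + j)*(8 + j))
P = -40/251 (P = (3 - 43)/(35 + (16 + 10**2 + 10*10)) = -40/(35 + (16 + 100 + 100)) = -40/(35 + 216) = -40/251 ≈ -0.15936)
Q(a) = 793/502 (Q(a) = 3/2 + (-1*(-40/251))/2 = 3/2 + (1/2)*(40/251) = 3/2 + 20/251 = 793/502)
sqrt(Q(63) + 41542) = sqrt(793/502 + 41542) = sqrt(20854877/502) = sqrt(10469148254)/502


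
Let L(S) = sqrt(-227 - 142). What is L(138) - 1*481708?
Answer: -481708 + 3*I*sqrt(41) ≈ -4.8171e+5 + 19.209*I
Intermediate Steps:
L(S) = 3*I*sqrt(41) (L(S) = sqrt(-369) = 3*I*sqrt(41))
L(138) - 1*481708 = 3*I*sqrt(41) - 1*481708 = 3*I*sqrt(41) - 481708 = -481708 + 3*I*sqrt(41)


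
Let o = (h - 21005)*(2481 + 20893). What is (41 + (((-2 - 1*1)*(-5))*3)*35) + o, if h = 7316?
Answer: -319965070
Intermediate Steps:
o = -319966686 (o = (7316 - 21005)*(2481 + 20893) = -13689*23374 = -319966686)
(41 + (((-2 - 1*1)*(-5))*3)*35) + o = (41 + (((-2 - 1*1)*(-5))*3)*35) - 319966686 = (41 + (((-2 - 1)*(-5))*3)*35) - 319966686 = (41 + (-3*(-5)*3)*35) - 319966686 = (41 + (15*3)*35) - 319966686 = (41 + 45*35) - 319966686 = (41 + 1575) - 319966686 = 1616 - 319966686 = -319965070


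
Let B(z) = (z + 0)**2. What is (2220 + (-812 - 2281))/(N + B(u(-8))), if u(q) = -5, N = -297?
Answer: 873/272 ≈ 3.2096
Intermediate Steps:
B(z) = z**2
(2220 + (-812 - 2281))/(N + B(u(-8))) = (2220 + (-812 - 2281))/(-297 + (-5)**2) = (2220 - 3093)/(-297 + 25) = -873/(-272) = -873*(-1/272) = 873/272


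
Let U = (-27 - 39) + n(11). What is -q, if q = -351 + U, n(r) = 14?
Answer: 403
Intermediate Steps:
U = -52 (U = (-27 - 39) + 14 = -66 + 14 = -52)
q = -403 (q = -351 - 52 = -403)
-q = -1*(-403) = 403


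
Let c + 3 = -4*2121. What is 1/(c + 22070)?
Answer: 1/13583 ≈ 7.3621e-5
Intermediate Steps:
c = -8487 (c = -3 - 4*2121 = -3 - 8484 = -8487)
1/(c + 22070) = 1/(-8487 + 22070) = 1/13583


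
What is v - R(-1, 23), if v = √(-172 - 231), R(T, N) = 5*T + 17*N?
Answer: -386 + I*√403 ≈ -386.0 + 20.075*I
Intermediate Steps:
v = I*√403 (v = √(-403) = I*√403 ≈ 20.075*I)
v - R(-1, 23) = I*√403 - (5*(-1) + 17*23) = I*√403 - (-5 + 391) = I*√403 - 1*386 = I*√403 - 386 = -386 + I*√403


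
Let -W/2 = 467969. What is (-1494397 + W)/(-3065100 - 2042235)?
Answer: 486067/1021467 ≈ 0.47585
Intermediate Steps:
W = -935938 (W = -2*467969 = -935938)
(-1494397 + W)/(-3065100 - 2042235) = (-1494397 - 935938)/(-3065100 - 2042235) = -2430335/(-5107335) = -2430335*(-1/5107335) = 486067/1021467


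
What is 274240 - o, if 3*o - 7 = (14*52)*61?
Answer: 259435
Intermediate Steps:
o = 14805 (o = 7/3 + ((14*52)*61)/3 = 7/3 + (728*61)/3 = 7/3 + (1/3)*44408 = 7/3 + 44408/3 = 14805)
274240 - o = 274240 - 1*14805 = 274240 - 14805 = 259435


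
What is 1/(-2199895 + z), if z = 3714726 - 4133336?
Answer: -1/2618505 ≈ -3.8190e-7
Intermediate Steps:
z = -418610
1/(-2199895 + z) = 1/(-2199895 - 418610) = 1/(-2618505) = -1/2618505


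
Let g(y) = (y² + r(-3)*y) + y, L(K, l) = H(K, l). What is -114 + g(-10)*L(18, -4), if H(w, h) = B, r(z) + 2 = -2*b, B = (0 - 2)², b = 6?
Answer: 806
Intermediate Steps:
B = 4 (B = (-2)² = 4)
r(z) = -14 (r(z) = -2 - 2*6 = -2 - 12 = -14)
H(w, h) = 4
L(K, l) = 4
g(y) = y² - 13*y (g(y) = (y² - 14*y) + y = y² - 13*y)
-114 + g(-10)*L(18, -4) = -114 - 10*(-13 - 10)*4 = -114 - 10*(-23)*4 = -114 + 230*4 = -114 + 920 = 806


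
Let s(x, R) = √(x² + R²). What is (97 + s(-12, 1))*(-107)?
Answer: -10379 - 107*√145 ≈ -11667.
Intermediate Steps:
s(x, R) = √(R² + x²)
(97 + s(-12, 1))*(-107) = (97 + √(1² + (-12)²))*(-107) = (97 + √(1 + 144))*(-107) = (97 + √145)*(-107) = -10379 - 107*√145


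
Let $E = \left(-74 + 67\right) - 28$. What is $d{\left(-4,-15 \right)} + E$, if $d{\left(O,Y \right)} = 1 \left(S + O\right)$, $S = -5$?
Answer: $-44$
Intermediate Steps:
$d{\left(O,Y \right)} = -5 + O$ ($d{\left(O,Y \right)} = 1 \left(-5 + O\right) = -5 + O$)
$E = -35$ ($E = -7 - 28 = -35$)
$d{\left(-4,-15 \right)} + E = \left(-5 - 4\right) - 35 = -9 - 35 = -44$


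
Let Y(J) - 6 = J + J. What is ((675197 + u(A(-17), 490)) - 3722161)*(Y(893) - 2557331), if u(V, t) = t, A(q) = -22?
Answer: 7785383119486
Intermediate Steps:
Y(J) = 6 + 2*J (Y(J) = 6 + (J + J) = 6 + 2*J)
((675197 + u(A(-17), 490)) - 3722161)*(Y(893) - 2557331) = ((675197 + 490) - 3722161)*((6 + 2*893) - 2557331) = (675687 - 3722161)*((6 + 1786) - 2557331) = -3046474*(1792 - 2557331) = -3046474*(-2555539) = 7785383119486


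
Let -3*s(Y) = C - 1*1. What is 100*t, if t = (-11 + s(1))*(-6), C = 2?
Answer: 6800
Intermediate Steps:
s(Y) = -⅓ (s(Y) = -(2 - 1*1)/3 = -(2 - 1)/3 = -⅓*1 = -⅓)
t = 68 (t = (-11 - ⅓)*(-6) = -34/3*(-6) = 68)
100*t = 100*68 = 6800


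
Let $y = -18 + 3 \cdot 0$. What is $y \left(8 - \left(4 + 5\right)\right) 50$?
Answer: $900$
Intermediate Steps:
$y = -18$ ($y = -18 + 0 = -18$)
$y \left(8 - \left(4 + 5\right)\right) 50 = - 18 \left(8 - \left(4 + 5\right)\right) 50 = - 18 \left(8 - 9\right) 50 = \left(-18\right) \left(-1\right) 50 = 18 \cdot 50 = 900$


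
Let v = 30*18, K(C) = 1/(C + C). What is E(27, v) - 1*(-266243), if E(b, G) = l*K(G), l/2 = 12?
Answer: 11980936/45 ≈ 2.6624e+5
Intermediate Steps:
l = 24 (l = 2*12 = 24)
K(C) = 1/(2*C)
v = 540
E(b, G) = 12/G (E(b, G) = 24*(1/(2*G)) = 12/G)
E(27, v) - 1*(-266243) = 12/540 - 1*(-266243) = 12*(1/540) + 266243 = 1/45 + 266243 = 11980936/45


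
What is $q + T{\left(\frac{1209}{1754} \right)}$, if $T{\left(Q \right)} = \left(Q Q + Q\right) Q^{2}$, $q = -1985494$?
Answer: $- \frac{18792597585551487637}{9464950698256} \approx -1.9855 \cdot 10^{6}$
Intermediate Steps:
$T{\left(Q \right)} = Q^{2} \left(Q + Q^{2}\right)$ ($T{\left(Q \right)} = \left(Q^{2} + Q\right) Q^{2} = \left(Q + Q^{2}\right) Q^{2} = Q^{2} \left(Q + Q^{2}\right)$)
$q + T{\left(\frac{1209}{1754} \right)} = -1985494 + \left(\frac{1209}{1754}\right)^{3} \left(1 + \frac{1209}{1754}\right) = -1985494 + \frac{1767172329}{5396209064} \cdot \frac{2963}{1754} = -1985494 + \frac{5236131610827}{9464950698256} = - \frac{18792597585551487637}{9464950698256}$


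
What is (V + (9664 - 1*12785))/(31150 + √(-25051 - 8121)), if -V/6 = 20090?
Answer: -1926020075/485177836 + 123661*I*√8293/485177836 ≈ -3.9697 + 0.023211*I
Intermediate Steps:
V = -120540 (V = -6*20090 = -120540)
(V + (9664 - 1*12785))/(31150 + √(-25051 - 8121)) = (-120540 + (9664 - 1*12785))/(31150 + √(-25051 - 8121)) = (-120540 + (9664 - 12785))/(31150 + √(-33172)) = (-120540 - 3121)/(31150 + 2*I*√8293) = -123661/(31150 + 2*I*√8293)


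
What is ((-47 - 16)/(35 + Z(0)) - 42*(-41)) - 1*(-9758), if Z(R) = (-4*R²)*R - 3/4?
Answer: 1572508/137 ≈ 11478.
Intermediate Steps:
Z(R) = -¾ - 4*R³ (Z(R) = -4*R³ - 3*¼ = -4*R³ - ¾ = -¾ - 4*R³)
((-47 - 16)/(35 + Z(0)) - 42*(-41)) - 1*(-9758) = ((-47 - 16)/(35 + (-¾ - 4*0³)) - 42*(-41)) - 1*(-9758) = (-63/(35 + (-¾ - 4*0)) + 1722) + 9758 = (-63/(35 + (-¾ + 0)) + 1722) + 9758 = (-63/(35 - ¾) + 1722) + 9758 = (-63/137/4 + 1722) + 9758 = (-63*4/137 + 1722) + 9758 = (-252/137 + 1722) + 9758 = 235662/137 + 9758 = 1572508/137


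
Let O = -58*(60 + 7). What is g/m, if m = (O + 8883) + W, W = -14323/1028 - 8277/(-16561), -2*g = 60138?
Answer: -170638648284/28281257143 ≈ -6.0336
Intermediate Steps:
g = -30069 (g = -½*60138 = -30069)
O = -3886 (O = -58*67 = -3886)
W = -228694447/17024708 (W = -14323*1/1028 - 8277*(-1/16561) = -14323/1028 + 8277/16561 = -228694447/17024708 ≈ -13.433)
m = 84843771429/17024708 (m = (-3886 + 8883) - 228694447/17024708 = 4997 - 228694447/17024708 = 84843771429/17024708 ≈ 4983.6)
g/m = -30069/84843771429/17024708 = -30069*17024708/84843771429 = -170638648284/28281257143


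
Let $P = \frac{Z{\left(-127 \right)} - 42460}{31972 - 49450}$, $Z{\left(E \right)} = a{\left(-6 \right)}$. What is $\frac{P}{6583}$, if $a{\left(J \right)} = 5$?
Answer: $\frac{42455}{115057674} \approx 0.00036899$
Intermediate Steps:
$Z{\left(E \right)} = 5$
$P = \frac{42455}{17478}$ ($P = \frac{5 - 42460}{31972 - 49450} = - \frac{42455}{-17478} = \left(-42455\right) \left(- \frac{1}{17478}\right) = \frac{42455}{17478} \approx 2.4291$)
$\frac{P}{6583} = \frac{42455}{17478 \cdot 6583} = \frac{42455}{17478} \cdot \frac{1}{6583} = \frac{42455}{115057674}$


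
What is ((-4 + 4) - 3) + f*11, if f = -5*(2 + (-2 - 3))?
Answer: 162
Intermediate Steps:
f = 15 (f = -5*(2 - 5) = -5*(-3) = 15)
((-4 + 4) - 3) + f*11 = ((-4 + 4) - 3) + 15*11 = (0 - 3) + 165 = -3 + 165 = 162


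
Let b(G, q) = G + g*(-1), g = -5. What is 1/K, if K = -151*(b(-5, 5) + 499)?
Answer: -1/75349 ≈ -1.3272e-5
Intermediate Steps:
b(G, q) = 5 + G (b(G, q) = G - 5*(-1) = G + 5 = 5 + G)
K = -75349 (K = -151*((5 - 5) + 499) = -151*(0 + 499) = -151*499 = -75349)
1/K = 1/(-75349) = -1/75349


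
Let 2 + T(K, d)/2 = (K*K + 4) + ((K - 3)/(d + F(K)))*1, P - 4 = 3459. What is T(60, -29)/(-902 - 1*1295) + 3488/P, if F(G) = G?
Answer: -536208578/235854541 ≈ -2.2735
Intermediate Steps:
P = 3463 (P = 4 + 3459 = 3463)
T(K, d) = 4 + 2*K² + 2*(-3 + K)/(K + d) (T(K, d) = -4 + 2*((K*K + 4) + ((K - 3)/(d + K))*1) = -4 + 2*((K² + 4) + ((-3 + K)/(K + d))*1) = -4 + 2*((4 + K²) + ((-3 + K)/(K + d))*1) = -4 + 2*((4 + K²) + (-3 + K)/(K + d)) = -4 + 2*(4 + K² + (-3 + K)/(K + d)) = -4 + (8 + 2*K² + 2*(-3 + K)/(K + d)) = 4 + 2*K² + 2*(-3 + K)/(K + d))
T(60, -29)/(-902 - 1*1295) + 3488/P = (2*(-3 + 60³ + 2*(-29) + 3*60 - 29*60²)/(60 - 29))/(-902 - 1*1295) + 3488/3463 = (2*(-3 + 216000 - 58 + 180 - 29*3600)/31)/(-902 - 1295) + 3488*(1/3463) = (2*(1/31)*(-3 + 216000 - 58 + 180 - 104400))/(-2197) + 3488/3463 = (2*(1/31)*111719)*(-1/2197) + 3488/3463 = (223438/31)*(-1/2197) + 3488/3463 = -223438/68107 + 3488/3463 = -536208578/235854541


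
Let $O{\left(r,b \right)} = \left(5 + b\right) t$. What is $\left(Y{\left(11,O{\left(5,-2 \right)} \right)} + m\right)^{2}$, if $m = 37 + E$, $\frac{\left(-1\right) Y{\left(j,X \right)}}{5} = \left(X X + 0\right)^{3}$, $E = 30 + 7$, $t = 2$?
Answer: $54385038436$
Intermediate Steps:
$E = 37$
$O{\left(r,b \right)} = 10 + 2 b$ ($O{\left(r,b \right)} = \left(5 + b\right) 2 = 10 + 2 b$)
$Y{\left(j,X \right)} = - 5 X^{6}$ ($Y{\left(j,X \right)} = - 5 \left(X X + 0\right)^{3} = - 5 \left(X^{2} + 0\right)^{3} = - 5 \left(X^{2}\right)^{3} = - 5 X^{6}$)
$m = 74$ ($m = 37 + 37 = 74$)
$\left(Y{\left(11,O{\left(5,-2 \right)} \right)} + m\right)^{2} = \left(- 5 \left(10 + 2 \left(-2\right)\right)^{6} + 74\right)^{2} = \left(- 5 \left(10 - 4\right)^{6} + 74\right)^{2} = \left(- 5 \cdot 6^{6} + 74\right)^{2} = \left(\left(-5\right) 46656 + 74\right)^{2} = \left(-233280 + 74\right)^{2} = \left(-233206\right)^{2} = 54385038436$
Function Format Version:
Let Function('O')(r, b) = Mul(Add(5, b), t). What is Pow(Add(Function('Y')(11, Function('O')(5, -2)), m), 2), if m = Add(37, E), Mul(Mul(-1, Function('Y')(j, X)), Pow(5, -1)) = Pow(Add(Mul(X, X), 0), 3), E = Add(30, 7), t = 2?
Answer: 54385038436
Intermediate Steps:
E = 37
Function('O')(r, b) = Add(10, Mul(2, b)) (Function('O')(r, b) = Mul(Add(5, b), 2) = Add(10, Mul(2, b)))
Function('Y')(j, X) = Mul(-5, Pow(X, 6)) (Function('Y')(j, X) = Mul(-5, Pow(Add(Mul(X, X), 0), 3)) = Mul(-5, Pow(Add(Pow(X, 2), 0), 3)) = Mul(-5, Pow(Pow(X, 2), 3)) = Mul(-5, Pow(X, 6)))
m = 74 (m = Add(37, 37) = 74)
Pow(Add(Function('Y')(11, Function('O')(5, -2)), m), 2) = Pow(Add(Mul(-5, Pow(Add(10, Mul(2, -2)), 6)), 74), 2) = Pow(Add(Mul(-5, Pow(Add(10, -4), 6)), 74), 2) = Pow(Add(Mul(-5, Pow(6, 6)), 74), 2) = Pow(Add(Mul(-5, 46656), 74), 2) = Pow(Add(-233280, 74), 2) = Pow(-233206, 2) = 54385038436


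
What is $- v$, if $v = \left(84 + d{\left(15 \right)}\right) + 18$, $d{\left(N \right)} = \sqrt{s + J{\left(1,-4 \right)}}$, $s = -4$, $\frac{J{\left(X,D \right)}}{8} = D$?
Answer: $-102 - 6 i \approx -102.0 - 6.0 i$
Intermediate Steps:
$J{\left(X,D \right)} = 8 D$
$d{\left(N \right)} = 6 i$ ($d{\left(N \right)} = \sqrt{-4 + 8 \left(-4\right)} = \sqrt{-4 - 32} = \sqrt{-36} = 6 i$)
$v = 102 + 6 i$ ($v = \left(84 + 6 i\right) + 18 = 102 + 6 i \approx 102.0 + 6.0 i$)
$- v = - (102 + 6 i) = -102 - 6 i$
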